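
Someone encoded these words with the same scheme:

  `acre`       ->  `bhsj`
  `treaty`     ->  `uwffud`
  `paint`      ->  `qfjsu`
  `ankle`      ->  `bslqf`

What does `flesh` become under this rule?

gqfxi

Shifts by position in acre: pos 0: a→b (+1), pos 1: c→h (+5), pos 2: r→s (+1), pos 3: e→j (+5) — repeating every 2. It's a Vigenère-style cipher with numeric key [1,5]: position i shifts by key[i mod 2].
Applying it to flesh: f+1=g, l+5=q, e+1=f, s+5=x, h+1=i.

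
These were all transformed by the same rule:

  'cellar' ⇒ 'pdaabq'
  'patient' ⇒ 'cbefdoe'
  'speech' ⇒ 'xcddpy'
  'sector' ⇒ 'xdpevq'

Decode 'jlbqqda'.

This is an affine cipher: with a=0,…,z=25, each position x becomes (7x+1) mod 26.
Decoding jlbqqda: j(9)→15·(9−1)≡16=q; l(11)→15·(11−1)≡20=u; b(1)→15·(1−1)≡0=a; q(16)→15·(16−1)≡17=r; q(16)→15·(16−1)≡17=r; d(3)→15·(3−1)≡4=e; a(0)→15·(0−1)≡11=l (all mod 26).

quarrel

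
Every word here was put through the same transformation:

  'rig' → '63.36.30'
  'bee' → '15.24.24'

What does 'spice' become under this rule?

66.57.36.18.24

r(#18)→63 and i(#9)→36: differences scale by 3, so n = 3·pos + 9. With a=1..z=26, the number is 3·pos + 9.
On spice: s=19→66, p=16→57, i=9→36, c=3→18, e=5→24.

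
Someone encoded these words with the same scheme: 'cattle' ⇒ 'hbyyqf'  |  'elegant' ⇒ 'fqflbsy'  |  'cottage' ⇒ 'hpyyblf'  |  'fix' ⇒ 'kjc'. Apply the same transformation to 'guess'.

lvfxx

Vowels shift forward by 1 and consonants shift forward by 5.
For guess: g(cons)+5=l, u(vowel)+1=v, e(vowel)+1=f, s(cons)+5=x, s(cons)+5=x.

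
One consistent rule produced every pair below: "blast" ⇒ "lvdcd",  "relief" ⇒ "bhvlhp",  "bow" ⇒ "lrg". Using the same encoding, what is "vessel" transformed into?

fhcchv

The shift depends on letter class: consonant b→l is +10, but vowel a→d is +3. Two shifts are in play — +3 for a/e/i/o/u, +10 for every other letter.
For vessel: v(cons)+10=f, e(vowel)+3=h, s(cons)+10=c, s(cons)+10=c, e(vowel)+3=h, l(cons)+10=v.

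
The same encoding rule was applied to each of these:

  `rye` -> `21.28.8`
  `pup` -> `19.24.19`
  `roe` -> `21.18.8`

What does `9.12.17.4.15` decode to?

final

Letters become their 1-based position plus 3 (so a→4, b→5, …).
Decoding 9.12.17.4.15: 9→(9−3)÷1=6=f, 12→(12−3)÷1=9=i, 17→(17−3)÷1=14=n, 4→(4−3)÷1=1=a, 15→(15−3)÷1=12=l.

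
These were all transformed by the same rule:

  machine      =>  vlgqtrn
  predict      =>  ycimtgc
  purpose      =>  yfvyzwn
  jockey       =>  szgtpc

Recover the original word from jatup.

apple

A repeating key of period 3 is used — shifts +9, +11, +4 over and over.
Decoding jatup: j−9=a, a−11=p, t−4=p, u−9=l, p−11=e.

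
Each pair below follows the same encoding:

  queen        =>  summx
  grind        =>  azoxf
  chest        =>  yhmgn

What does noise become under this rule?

xeogm

q(16)→s(18) and u(20)→u(20) fit y≡7x+10 (mod 26); the inverse of 7 mod 26 is 15. Treating letters as 0–25, the rule is x ↦ 7x + 10 (mod 26).
Applying it to noise: n(13)→7·13+10≡23=x; o(14)→7·14+10≡4=e; i(8)→7·8+10≡14=o; s(18)→7·18+10≡6=g; e(4)→7·4+10≡12=m (all mod 26).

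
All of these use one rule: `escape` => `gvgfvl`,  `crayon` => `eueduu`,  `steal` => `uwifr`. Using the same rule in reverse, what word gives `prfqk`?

In escape: e→g is +2, s→v is +3, c→g is +4, a→f is +5 — the shift increases by 1 each position. Each letter shifts forward by (position + 2), i.e. 2, 3, 4, … — the shift grows by one for each successive letter.
Reversing it on prfqk: p−2=n, r−3=o, f−4=b, q−5=l, k−6=e.

noble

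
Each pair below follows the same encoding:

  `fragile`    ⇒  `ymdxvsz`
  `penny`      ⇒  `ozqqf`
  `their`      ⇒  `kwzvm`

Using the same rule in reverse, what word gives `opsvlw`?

f(5)→y(24) and r(17)→m(12) fit y≡25x+3 (mod 26); the inverse of 25 mod 26 is 25. Treating letters as 0–25, the rule is x ↦ 25x + 3 (mod 26).
Undoing it on opsvlw: o(14)→25·(14−3)≡15=p; p(15)→25·(15−3)≡14=o; s(18)→25·(18−3)≡11=l; v(21)→25·(21−3)≡8=i; l(11)→25·(11−3)≡18=s; w(22)→25·(22−3)≡7=h (all mod 26).

polish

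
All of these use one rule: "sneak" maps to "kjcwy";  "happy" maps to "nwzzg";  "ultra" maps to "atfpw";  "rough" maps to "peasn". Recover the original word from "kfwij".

stain

s(18)→k(10) and n(13)→j(9) fit y≡21x+22 (mod 26); the inverse of 21 mod 26 is 5. Each letter's alphabet position (a=0..z=25) is mapped through 21·x+22 mod 26 — an affine cipher.
Reversing it on kfwij: k(10)→5·(10−22)≡18=s; f(5)→5·(5−22)≡19=t; w(22)→5·(22−22)≡0=a; i(8)→5·(8−22)≡8=i; j(9)→5·(9−22)≡13=n (all mod 26).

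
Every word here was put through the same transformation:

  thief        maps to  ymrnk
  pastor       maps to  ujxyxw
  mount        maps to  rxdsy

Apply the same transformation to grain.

Two shifts are in play — +9 for a/e/i/o/u, +5 for every other letter.
Applying it to grain: g(cons)+5=l, r(cons)+5=w, a(vowel)+9=j, i(vowel)+9=r, n(cons)+5=s.

lwjrs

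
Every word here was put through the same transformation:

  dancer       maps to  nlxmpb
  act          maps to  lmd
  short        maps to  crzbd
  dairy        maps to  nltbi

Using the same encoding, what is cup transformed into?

mfz

The shift depends on letter class: consonant d→n is +10, but vowel a→l is +11. Two shifts are in play — +11 for a/e/i/o/u, +10 for every other letter.
For cup: c(cons)+10=m, u(vowel)+11=f, p(cons)+10=z.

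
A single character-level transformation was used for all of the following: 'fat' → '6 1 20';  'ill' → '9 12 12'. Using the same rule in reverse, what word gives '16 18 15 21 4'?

Letters become their 1-indexed alphabet positions: a=1 … z=26.
Undoing it on 16 18 15 21 4: 16=p, 18=r, 15=o, 21=u, 4=d.

proud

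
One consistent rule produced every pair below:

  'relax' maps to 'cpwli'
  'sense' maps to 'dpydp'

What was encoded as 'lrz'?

This is a Caesar cipher with shift 11.
Reversing it on lrz: l−11=a, r−11=g, z−11=o.

ago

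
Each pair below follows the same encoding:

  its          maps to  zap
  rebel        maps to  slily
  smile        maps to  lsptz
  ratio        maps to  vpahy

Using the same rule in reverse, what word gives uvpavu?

notion

Two steps: reverse the string, then apply a Caesar shift of +7.
Undoing it on uvpavu: shift back: u−7=n, v−7=o, p−7=i, a−7=t, v−7=o, u−7=n → noiton; then reverse → notion.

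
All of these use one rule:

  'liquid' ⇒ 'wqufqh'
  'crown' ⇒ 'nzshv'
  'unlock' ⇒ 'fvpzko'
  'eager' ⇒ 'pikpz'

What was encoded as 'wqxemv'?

Shifts by position in liquid: pos 0: l→w (+11), pos 1: i→q (+8), pos 2: q→u (+4), pos 3: u→f (+11), pos 4: i→q (+8), pos 5: d→h (+4) — repeating every 3. A repeating key of period 3 is used — shifts +11, +8, +4 over and over.
Decoding wqxemv: w−11=l, q−8=i, x−4=t, e−11=t, m−8=e, v−4=r.

litter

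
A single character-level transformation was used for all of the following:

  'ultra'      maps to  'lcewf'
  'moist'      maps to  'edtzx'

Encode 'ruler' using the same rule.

cpwfc

Two steps: reverse the string, then apply a Caesar shift of +11.
Applying it to ruler: reverse → relur; then shift: r+11=c, e+11=p, l+11=w, u+11=f, r+11=c.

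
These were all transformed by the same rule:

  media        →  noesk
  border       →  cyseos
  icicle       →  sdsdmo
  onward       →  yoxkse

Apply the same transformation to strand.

The shift depends on letter class: consonant m→n is +1, but vowel e→o is +10. Two shifts are in play — +10 for a/e/i/o/u, +1 for every other letter.
Applying it to strand: s(cons)+1=t, t(cons)+1=u, r(cons)+1=s, a(vowel)+10=k, n(cons)+1=o, d(cons)+1=e.

tuskoe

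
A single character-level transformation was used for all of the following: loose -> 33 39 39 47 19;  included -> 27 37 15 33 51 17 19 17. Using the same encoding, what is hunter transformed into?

l(#12)→33 and o(#15)→39: differences scale by 2, so n = 2·pos + 9. Each letter becomes 2×(its alphabet position, a=1..z=26) + 9.
On hunter: h=8→25, u=21→51, n=14→37, t=20→49, e=5→19, r=18→45.

25 51 37 49 19 45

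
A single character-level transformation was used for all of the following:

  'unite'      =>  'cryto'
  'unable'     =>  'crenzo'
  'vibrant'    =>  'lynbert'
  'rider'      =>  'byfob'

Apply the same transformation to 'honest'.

u(20)→c(2) and n(13)→r(17) fit y≡9x+4 (mod 26); the inverse of 9 mod 26 is 3. This is an affine cipher: with a=0,…,z=25, each position x becomes (9x+4) mod 26.
Applying it to honest: h(7)→9·7+4≡15=p; o(14)→9·14+4≡0=a; n(13)→9·13+4≡17=r; e(4)→9·4+4≡14=o; s(18)→9·18+4≡10=k; t(19)→9·19+4≡19=t (all mod 26).

parokt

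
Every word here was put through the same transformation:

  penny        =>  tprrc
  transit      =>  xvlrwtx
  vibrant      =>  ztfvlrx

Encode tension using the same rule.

The shift depends on letter class: consonant p→t is +4, but vowel e→p is +11. Two shifts are in play — +11 for a/e/i/o/u, +4 for every other letter.
On tension: t(cons)+4=x, e(vowel)+11=p, n(cons)+4=r, s(cons)+4=w, i(vowel)+11=t, o(vowel)+11=z, n(cons)+4=r.

xprwtzr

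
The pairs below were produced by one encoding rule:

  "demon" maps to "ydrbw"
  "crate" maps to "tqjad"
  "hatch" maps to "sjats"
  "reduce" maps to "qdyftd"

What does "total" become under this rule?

Treating letters as 0–25, the rule is x ↦ 5x + 9 (mod 26).
Applying it to total: t(19)→5·19+9≡0=a; o(14)→5·14+9≡1=b; t(19)→5·19+9≡0=a; a(0)→5·0+9≡9=j; l(11)→5·11+9≡12=m (all mod 26).

abajm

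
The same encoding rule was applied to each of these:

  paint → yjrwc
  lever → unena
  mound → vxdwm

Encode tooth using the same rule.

cxxcq

Compare letters: p→y is +9, a→j is +9, i→r is +9 — a constant shift. Each letter is shifted forward by 9 in the alphabet (a Caesar shift of +9).
Applying it to tooth: t+9=c, o+9=x, o+9=x, t+9=c, h+9=q.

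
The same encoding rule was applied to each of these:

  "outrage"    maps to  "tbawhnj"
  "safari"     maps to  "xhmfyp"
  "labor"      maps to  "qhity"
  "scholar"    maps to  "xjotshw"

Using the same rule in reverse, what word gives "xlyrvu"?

sermon

Shifts by position in outrage: pos 0: o→t (+5), pos 1: u→b (+7), pos 2: t→a (+7), pos 3: r→w (+5), pos 4: a→h (+7), pos 5: g→n (+7) — repeating every 3. It's a Vigenère-style cipher with numeric key [5,7,7]: position i shifts by key[i mod 3].
Undoing it on xlyrvu: x−5=s, l−7=e, y−7=r, r−5=m, v−7=o, u−7=n.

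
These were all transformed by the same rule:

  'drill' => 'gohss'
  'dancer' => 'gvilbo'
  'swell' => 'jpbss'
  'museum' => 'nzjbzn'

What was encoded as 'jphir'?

swing

This is an affine cipher: with a=0,…,z=25, each position x becomes (21x+21) mod 26.
Undoing it on jphir: j(9)→5·(9−21)≡18=s; p(15)→5·(15−21)≡22=w; h(7)→5·(7−21)≡8=i; i(8)→5·(8−21)≡13=n; r(17)→5·(17−21)≡6=g (all mod 26).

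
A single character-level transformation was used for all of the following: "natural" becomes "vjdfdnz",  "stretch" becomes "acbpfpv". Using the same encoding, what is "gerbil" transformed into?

In natural: n→v is +8, a→j is +9, t→d is +10, u→f is +11 — the shift increases by 1 each position. The shift increases by 1 at each position, starting from +8: 8, 9, 10, ….
On gerbil: g+8=o, e+9=n, r+10=b, b+11=m, i+12=u, l+13=y.

onbmuy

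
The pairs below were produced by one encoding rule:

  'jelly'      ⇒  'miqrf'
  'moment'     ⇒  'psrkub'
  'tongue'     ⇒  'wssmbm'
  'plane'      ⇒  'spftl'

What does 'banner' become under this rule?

eestlz

In jelly: j→m is +3, e→i is +4, l→q is +5, l→r is +6 — the shift increases by 1 each position. Letter i (0-indexed) is shifted by i+3, so successive shifts are 3, 4, 5, ….
Applying it to banner: b+3=e, a+4=e, n+5=s, n+6=t, e+7=l, r+8=z.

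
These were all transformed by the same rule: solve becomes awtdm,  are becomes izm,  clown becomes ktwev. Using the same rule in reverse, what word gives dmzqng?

It's a constant shift of +8 (ROT8).
Decoding dmzqng: d−8=v, m−8=e, z−8=r, q−8=i, n−8=f, g−8=y.

verify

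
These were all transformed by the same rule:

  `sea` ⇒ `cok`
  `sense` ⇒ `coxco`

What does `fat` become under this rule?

pkd

Compare letters: s→c is +10, e→o is +10, a→k is +10 — a constant shift. This is a Caesar cipher with shift 10.
For fat: f+10=p, a+10=k, t+10=d.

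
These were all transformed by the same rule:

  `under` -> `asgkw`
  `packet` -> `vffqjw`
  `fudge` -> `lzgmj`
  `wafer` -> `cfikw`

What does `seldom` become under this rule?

yjojtp

Shifts by position in under: pos 0: u→a (+6), pos 1: n→s (+5), pos 2: d→g (+3), pos 3: e→k (+6), pos 4: r→w (+5) — repeating every 3. The shifts repeat in a cycle of length 3: positions 0,1,… shift by +6, +5, +3, then the pattern repeats.
On seldom: s+6=y, e+5=j, l+3=o, d+6=j, o+5=t, m+3=p.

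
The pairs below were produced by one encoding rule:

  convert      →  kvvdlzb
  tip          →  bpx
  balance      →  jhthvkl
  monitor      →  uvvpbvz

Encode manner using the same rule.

uhvvlz

The shift depends on letter class: consonant c→k is +8, but vowel o→v is +7. Two shifts are in play — +7 for a/e/i/o/u, +8 for every other letter.
Applying it to manner: m(cons)+8=u, a(vowel)+7=h, n(cons)+8=v, n(cons)+8=v, e(vowel)+7=l, r(cons)+8=z.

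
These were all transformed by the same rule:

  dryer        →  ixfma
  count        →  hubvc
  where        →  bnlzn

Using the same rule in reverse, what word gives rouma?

miner

Letter i (0-indexed) is shifted by i+5, so successive shifts are 5, 6, 7, ….
Decoding rouma: r−5=m, o−6=i, u−7=n, m−8=e, a−9=r.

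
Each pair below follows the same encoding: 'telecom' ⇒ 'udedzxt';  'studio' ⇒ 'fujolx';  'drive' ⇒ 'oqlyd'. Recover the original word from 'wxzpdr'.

hockey

t(19)→u(20) and e(4)→d(3) fit y≡15x+21 (mod 26); the inverse of 15 mod 26 is 7. Each letter's alphabet position (a=0..z=25) is mapped through 15·x+21 mod 26 — an affine cipher.
Reversing it on wxzpdr: w(22)→7·(22−21)≡7=h; x(23)→7·(23−21)≡14=o; z(25)→7·(25−21)≡2=c; p(15)→7·(15−21)≡10=k; d(3)→7·(3−21)≡4=e; r(17)→7·(17−21)≡24=y (all mod 26).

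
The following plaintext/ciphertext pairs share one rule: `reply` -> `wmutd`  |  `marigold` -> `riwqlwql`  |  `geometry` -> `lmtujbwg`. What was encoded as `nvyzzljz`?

intruder

It's a Vigenère-style cipher with numeric key [5,8]: position i shifts by key[i mod 2].
Undoing it on nvyzzljz: n−5=i, v−8=n, y−5=t, z−8=r, z−5=u, l−8=d, j−5=e, z−8=r.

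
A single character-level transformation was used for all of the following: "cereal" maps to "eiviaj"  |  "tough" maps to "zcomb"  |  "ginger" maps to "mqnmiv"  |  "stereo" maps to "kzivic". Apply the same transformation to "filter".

c(2)→e(4) and e(4)→i(8) fit y≡15x+0 (mod 26); the inverse of 15 mod 26 is 7. Treating letters as 0–25, the rule is x ↦ 15x + 0 (mod 26).
For filter: f(5)→15·5+0≡23=x; i(8)→15·8+0≡16=q; l(11)→15·11+0≡9=j; t(19)→15·19+0≡25=z; e(4)→15·4+0≡8=i; r(17)→15·17+0≡21=v (all mod 26).

xqjziv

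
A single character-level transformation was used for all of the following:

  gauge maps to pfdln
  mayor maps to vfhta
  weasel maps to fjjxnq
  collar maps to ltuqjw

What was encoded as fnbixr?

A repeating key of period 2 is used — shifts +9, +5 over and over.
Undoing it on fnbixr: f−9=w, n−5=i, b−9=s, i−5=d, x−9=o, r−5=m.

wisdom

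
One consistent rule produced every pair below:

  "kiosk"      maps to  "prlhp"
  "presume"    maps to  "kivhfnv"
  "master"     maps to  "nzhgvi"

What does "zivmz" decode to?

arena

Each pair mirrors across the alphabet (k↔p, i↔r, o↔l): positions sum to 25. This is the alphabet-reversal cipher (Atbash): a becomes z, b becomes y, etc.
Reversing it on zivmz: z↔a, i↔r, v↔e, m↔n, z↔a.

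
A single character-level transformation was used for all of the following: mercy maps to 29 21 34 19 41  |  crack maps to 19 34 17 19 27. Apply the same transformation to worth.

m is letter #13 and maps to 29: an offset of 16. Letters become their 1-based position plus 16 (so a→17, b→18, …).
On worth: w=23→39, o=15→31, r=18→34, t=20→36, h=8→24.

39 31 34 36 24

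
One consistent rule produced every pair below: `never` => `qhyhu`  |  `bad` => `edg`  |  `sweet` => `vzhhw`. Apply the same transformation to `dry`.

Compare letters: n→q is +3, e→h is +3, v→y is +3 — a constant shift. This is a Caesar cipher with shift 3.
Applying it to dry: d+3=g, r+3=u, y+3=b.

gub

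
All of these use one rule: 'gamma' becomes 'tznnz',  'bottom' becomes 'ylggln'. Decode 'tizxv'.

This is the alphabet-reversal cipher (Atbash): a becomes z, b becomes y, etc.
Undoing it on tizxv: t↔g, i↔r, z↔a, x↔c, v↔e.

grace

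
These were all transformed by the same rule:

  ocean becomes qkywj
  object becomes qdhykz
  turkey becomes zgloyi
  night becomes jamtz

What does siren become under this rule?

o(14)→q(16) and c(2)→k(10) fit y≡7x+22 (mod 26); the inverse of 7 mod 26 is 15. Each letter's alphabet position (a=0..z=25) is mapped through 7·x+22 mod 26 — an affine cipher.
For siren: s(18)→7·18+22≡18=s; i(8)→7·8+22≡0=a; r(17)→7·17+22≡11=l; e(4)→7·4+22≡24=y; n(13)→7·13+22≡9=j (all mod 26).

salyj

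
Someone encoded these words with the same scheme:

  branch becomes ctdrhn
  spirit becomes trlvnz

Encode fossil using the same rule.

gqvwnr

Letter i (0-indexed) is shifted by i+1, so successive shifts are 1, 2, 3, ….
Applying it to fossil: f+1=g, o+2=q, s+3=v, s+4=w, i+5=n, l+6=r.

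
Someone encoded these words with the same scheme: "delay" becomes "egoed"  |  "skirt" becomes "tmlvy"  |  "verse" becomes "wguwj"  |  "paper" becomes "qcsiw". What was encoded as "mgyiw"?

lever

In delay: d→e is +1, e→g is +2, l→o is +3, a→e is +4 — the shift increases by 1 each position. Each letter shifts forward by (position + 1), i.e. 1, 2, 3, … — the shift grows by one for each successive letter.
Undoing it on mgyiw: m−1=l, g−2=e, y−3=v, i−4=e, w−5=r.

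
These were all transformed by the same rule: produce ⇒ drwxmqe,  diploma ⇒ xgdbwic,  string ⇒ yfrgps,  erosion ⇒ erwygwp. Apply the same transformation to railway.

rcgbaco

p(15)→d(3) and r(17)→r(17) fit y≡7x+2 (mod 26); the inverse of 7 mod 26 is 15. Treating letters as 0–25, the rule is x ↦ 7x + 2 (mod 26).
On railway: r(17)→7·17+2≡17=r; a(0)→7·0+2≡2=c; i(8)→7·8+2≡6=g; l(11)→7·11+2≡1=b; w(22)→7·22+2≡0=a; a(0)→7·0+2≡2=c; y(24)→7·24+2≡14=o (all mod 26).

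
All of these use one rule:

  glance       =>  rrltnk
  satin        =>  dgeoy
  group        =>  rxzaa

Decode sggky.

haven

The shifts repeat in a cycle of length 2: positions 0,1,… shift by +11, +6, then the pattern repeats.
Reversing it on sggky: s−11=h, g−6=a, g−11=v, k−6=e, y−11=n.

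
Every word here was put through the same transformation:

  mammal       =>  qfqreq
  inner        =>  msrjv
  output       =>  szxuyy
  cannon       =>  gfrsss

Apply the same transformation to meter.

A repeating key of period 2 is used — shifts +4, +5 over and over.
Applying it to meter: m+4=q, e+5=j, t+4=x, e+5=j, r+4=v.

qjxjv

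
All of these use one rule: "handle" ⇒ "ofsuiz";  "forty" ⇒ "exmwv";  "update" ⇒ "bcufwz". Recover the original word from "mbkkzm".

Treating letters as 0–25, the rule is x ↦ 5x + 5 (mod 26).
Undoing it on mbkkzm: m(12)→21·(12−5)≡17=r; b(1)→21·(1−5)≡20=u; k(10)→21·(10−5)≡1=b; k(10)→21·(10−5)≡1=b; z(25)→21·(25−5)≡4=e; m(12)→21·(12−5)≡17=r (all mod 26).

rubber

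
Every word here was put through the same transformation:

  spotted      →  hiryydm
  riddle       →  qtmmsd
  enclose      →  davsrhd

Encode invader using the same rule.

tagnmdq

s(18)→h(7) and p(15)→i(8) fit y≡17x+13 (mod 26); the inverse of 17 mod 26 is 23. This is an affine cipher: with a=0,…,z=25, each position x becomes (17x+13) mod 26.
Applying it to invader: i(8)→17·8+13≡19=t; n(13)→17·13+13≡0=a; v(21)→17·21+13≡6=g; a(0)→17·0+13≡13=n; d(3)→17·3+13≡12=m; e(4)→17·4+13≡3=d; r(17)→17·17+13≡16=q (all mod 26).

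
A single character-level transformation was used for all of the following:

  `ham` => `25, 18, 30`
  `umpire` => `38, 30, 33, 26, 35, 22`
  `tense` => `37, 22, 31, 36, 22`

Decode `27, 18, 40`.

h is letter #8 and maps to 25: an offset of 17. Each letter is replaced by its alphabet position (a=1..z=26) + 17.
Reversing it on 27, 18, 40: 27→(27−17)÷1=10=j, 18→(18−17)÷1=1=a, 40→(40−17)÷1=23=w.

jaw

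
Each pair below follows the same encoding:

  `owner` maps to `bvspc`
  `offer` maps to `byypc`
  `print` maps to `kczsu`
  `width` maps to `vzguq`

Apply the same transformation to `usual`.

dldfa

o(14)→b(1) and w(22)→v(21) fit y≡9x+5 (mod 26); the inverse of 9 mod 26 is 3. Treating letters as 0–25, the rule is x ↦ 9x + 5 (mod 26).
On usual: u(20)→9·20+5≡3=d; s(18)→9·18+5≡11=l; u(20)→9·20+5≡3=d; a(0)→9·0+5≡5=f; l(11)→9·11+5≡0=a (all mod 26).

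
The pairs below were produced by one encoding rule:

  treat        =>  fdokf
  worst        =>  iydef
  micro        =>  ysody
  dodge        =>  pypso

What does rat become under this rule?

dkf

The shift depends on letter class: consonant t→f is +12, but vowel e→o is +10. Vowels shift forward by 10 and consonants shift forward by 12.
For rat: r(cons)+12=d, a(vowel)+10=k, t(cons)+12=f.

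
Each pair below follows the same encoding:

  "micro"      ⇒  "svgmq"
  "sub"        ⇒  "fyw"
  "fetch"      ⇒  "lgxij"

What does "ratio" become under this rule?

smxev

The output letters match the input read backwards, each shifted +4: micro reversed is orcim. Two steps: reverse the string, then apply a Caesar shift of +4.
On ratio: reverse → oitar; then shift: o+4=s, i+4=m, t+4=x, a+4=e, r+4=v.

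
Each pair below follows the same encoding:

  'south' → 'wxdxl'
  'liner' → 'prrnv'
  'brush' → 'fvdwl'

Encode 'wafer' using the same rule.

The shift depends on letter class: consonant s→w is +4, but vowel o→x is +9. Two shifts are in play — +9 for a/e/i/o/u, +4 for every other letter.
On wafer: w(cons)+4=a, a(vowel)+9=j, f(cons)+4=j, e(vowel)+9=n, r(cons)+4=v.

ajjnv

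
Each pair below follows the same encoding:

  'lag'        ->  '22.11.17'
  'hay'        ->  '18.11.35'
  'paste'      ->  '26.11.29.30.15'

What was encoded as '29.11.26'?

sap

l is letter #12 and maps to 22: an offset of 10. The number is (letter's place in the alphabet, a=1) + 10.
Undoing it on 29.11.26: 29→(29−10)÷1=19=s, 11→(11−10)÷1=1=a, 26→(26−10)÷1=16=p.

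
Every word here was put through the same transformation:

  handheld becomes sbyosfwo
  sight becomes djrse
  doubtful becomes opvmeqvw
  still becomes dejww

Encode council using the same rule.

npvynjw

The rule splits by letter class: vowels +1, consonants +11.
On council: c(cons)+11=n, o(vowel)+1=p, u(vowel)+1=v, n(cons)+11=y, c(cons)+11=n, i(vowel)+1=j, l(cons)+11=w.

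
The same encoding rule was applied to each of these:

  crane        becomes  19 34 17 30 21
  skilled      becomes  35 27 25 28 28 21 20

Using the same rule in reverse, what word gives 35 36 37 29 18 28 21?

c is letter #3 and maps to 19: an offset of 16. The number is (letter's place in the alphabet, a=1) + 16.
Decoding 35 36 37 29 18 28 21: 35→(35−16)÷1=19=s, 36→(36−16)÷1=20=t, 37→(37−16)÷1=21=u, 29→(29−16)÷1=13=m, 18→(18−16)÷1=2=b, 28→(28−16)÷1=12=l, 21→(21−16)÷1=5=e.

stumble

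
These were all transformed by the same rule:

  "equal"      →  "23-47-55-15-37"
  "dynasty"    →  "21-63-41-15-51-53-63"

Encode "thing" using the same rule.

e(#5)→23 and q(#17)→47: differences scale by 2, so n = 2·pos + 13. Each letter becomes 2×(its alphabet position, a=1..z=26) + 13.
Applying it to thing: t=20→53, h=8→29, i=9→31, n=14→41, g=7→27.

53-29-31-41-27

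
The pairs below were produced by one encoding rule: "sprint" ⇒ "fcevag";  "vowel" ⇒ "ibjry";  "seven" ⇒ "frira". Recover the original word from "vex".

Compare letters: s→f is +13, p→c is +13, r→e is +13 — a constant shift. Every letter moves 13 places later in the alphabet, wrapping around z→a.
Decoding vex: v−13=i, e−13=r, x−13=k.

irk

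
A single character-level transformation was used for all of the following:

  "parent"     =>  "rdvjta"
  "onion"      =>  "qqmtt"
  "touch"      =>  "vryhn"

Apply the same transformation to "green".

iuijt

In parent: p→r is +2, a→d is +3, r→v is +4, e→j is +5 — the shift increases by 1 each position. Letter i (0-indexed) is shifted by i+2, so successive shifts are 2, 3, 4, ….
For green: g+2=i, r+3=u, e+4=i, e+5=j, n+6=t.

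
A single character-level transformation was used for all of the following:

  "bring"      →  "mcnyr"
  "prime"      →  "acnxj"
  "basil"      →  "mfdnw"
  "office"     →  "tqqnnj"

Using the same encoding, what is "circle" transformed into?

nncnwj

The shift depends on letter class: consonant b→m is +11, but vowel i→n is +5. Vowels shift forward by 5 and consonants shift forward by 11.
On circle: c(cons)+11=n, i(vowel)+5=n, r(cons)+11=c, c(cons)+11=n, l(cons)+11=w, e(vowel)+5=j.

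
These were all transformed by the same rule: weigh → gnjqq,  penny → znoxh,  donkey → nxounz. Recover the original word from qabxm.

Shifts by position in weigh: pos 0: w→g (+10), pos 1: e→n (+9), pos 2: i→j (+1), pos 3: g→q (+10), pos 4: h→q (+9) — repeating every 3. A repeating key of period 3 is used — shifts +10, +9, +1 over and over.
Undoing it on qabxm: q−10=g, a−9=r, b−1=a, x−10=n, m−9=d.

grand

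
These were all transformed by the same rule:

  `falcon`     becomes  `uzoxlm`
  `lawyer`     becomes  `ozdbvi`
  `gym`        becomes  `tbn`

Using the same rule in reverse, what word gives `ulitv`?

Each pair mirrors across the alphabet (f↔u, a↔z, l↔o): positions sum to 25. Letters are reflected about the middle of the alphabet (position → 25−position): Atbash.
Decoding ulitv: u↔f, l↔o, i↔r, t↔g, v↔e.

forge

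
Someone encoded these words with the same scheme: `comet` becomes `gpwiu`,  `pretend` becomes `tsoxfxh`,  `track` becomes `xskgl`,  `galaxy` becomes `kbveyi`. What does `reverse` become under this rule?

vffisci

Shifts by position in comet: pos 0: c→g (+4), pos 1: o→p (+1), pos 2: m→w (+10), pos 3: e→i (+4), pos 4: t→u (+1) — repeating every 3. The shifts repeat in a cycle of length 3: positions 0,1,… shift by +4, +1, +10, then the pattern repeats.
On reverse: r+4=v, e+1=f, v+10=f, e+4=i, r+1=s, s+10=c, e+4=i.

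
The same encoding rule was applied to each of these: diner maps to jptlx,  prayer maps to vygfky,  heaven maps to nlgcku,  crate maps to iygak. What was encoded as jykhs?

It's a Vigenère-style cipher with numeric key [6,7]: position i shifts by key[i mod 2].
Decoding jykhs: j−6=d, y−7=r, k−6=e, h−7=a, s−6=m.

dream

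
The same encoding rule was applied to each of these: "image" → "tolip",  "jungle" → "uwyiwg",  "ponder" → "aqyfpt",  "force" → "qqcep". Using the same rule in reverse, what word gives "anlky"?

plain

Shifts by position in image: pos 0: i→t (+11), pos 1: m→o (+2), pos 2: a→l (+11), pos 3: g→i (+2) — repeating every 2. It's a Vigenère-style cipher with numeric key [11,2]: position i shifts by key[i mod 2].
Undoing it on anlky: a−11=p, n−2=l, l−11=a, k−2=i, y−11=n.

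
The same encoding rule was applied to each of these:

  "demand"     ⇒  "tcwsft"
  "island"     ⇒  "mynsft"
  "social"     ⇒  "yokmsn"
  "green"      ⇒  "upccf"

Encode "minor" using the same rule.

wmfop

Treating letters as 0–25, the rule is x ↦ 9x + 18 (mod 26).
On minor: m(12)→9·12+18≡22=w; i(8)→9·8+18≡12=m; n(13)→9·13+18≡5=f; o(14)→9·14+18≡14=o; r(17)→9·17+18≡15=p (all mod 26).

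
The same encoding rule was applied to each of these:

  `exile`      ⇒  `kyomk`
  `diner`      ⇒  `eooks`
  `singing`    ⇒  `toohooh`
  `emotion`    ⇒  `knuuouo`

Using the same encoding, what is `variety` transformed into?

wgsokuz

The shift depends on letter class: consonant x→y is +1, but vowel e→k is +6. Vowels shift forward by 6 and consonants shift forward by 1.
Applying it to variety: v(cons)+1=w, a(vowel)+6=g, r(cons)+1=s, i(vowel)+6=o, e(vowel)+6=k, t(cons)+1=u, y(cons)+1=z.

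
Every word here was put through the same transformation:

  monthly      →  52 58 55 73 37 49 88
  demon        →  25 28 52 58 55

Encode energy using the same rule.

m(#13)→52 and o(#15)→58: differences scale by 3, so n = 3·pos + 13. Each letter becomes 3×(its alphabet position, a=1..z=26) + 13.
On energy: e=5→28, n=14→55, e=5→28, r=18→67, g=7→34, y=25→88.

28 55 28 67 34 88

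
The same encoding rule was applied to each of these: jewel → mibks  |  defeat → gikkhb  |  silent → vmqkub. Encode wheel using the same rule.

In jewel: j→m is +3, e→i is +4, w→b is +5, e→k is +6 — the shift increases by 1 each position. The shift increases by 1 at each position, starting from +3: 3, 4, 5, ….
On wheel: w+3=z, h+4=l, e+5=j, e+6=k, l+7=s.

zljks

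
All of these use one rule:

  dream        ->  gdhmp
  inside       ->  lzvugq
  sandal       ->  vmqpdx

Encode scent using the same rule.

vohzw

It's a Vigenère-style cipher with numeric key [3,12]: position i shifts by key[i mod 2].
For scent: s+3=v, c+12=o, e+3=h, n+12=z, t+3=w.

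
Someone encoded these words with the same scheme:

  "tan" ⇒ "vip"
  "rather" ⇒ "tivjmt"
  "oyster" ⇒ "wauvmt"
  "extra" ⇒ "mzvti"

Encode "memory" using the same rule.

omowta

The shift depends on letter class: consonant t→v is +2, but vowel a→i is +8. Vowels shift forward by 8 and consonants shift forward by 2.
On memory: m(cons)+2=o, e(vowel)+8=m, m(cons)+2=o, o(vowel)+8=w, r(cons)+2=t, y(cons)+2=a.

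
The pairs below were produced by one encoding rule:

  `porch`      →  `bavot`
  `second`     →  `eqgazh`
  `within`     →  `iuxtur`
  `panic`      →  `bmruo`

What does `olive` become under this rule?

axmhq

Shifts by position in porch: pos 0: p→b (+12), pos 1: o→a (+12), pos 2: r→v (+4), pos 3: c→o (+12), pos 4: h→t (+12) — repeating every 3. The shifts repeat in a cycle of length 3: positions 0,1,… shift by +12, +12, +4, then the pattern repeats.
Applying it to olive: o+12=a, l+12=x, i+4=m, v+12=h, e+12=q.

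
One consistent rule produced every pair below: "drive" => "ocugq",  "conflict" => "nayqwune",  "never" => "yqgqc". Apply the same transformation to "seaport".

dqmaace

Vowels shift forward by 12 and consonants shift forward by 11.
On seaport: s(cons)+11=d, e(vowel)+12=q, a(vowel)+12=m, p(cons)+11=a, o(vowel)+12=a, r(cons)+11=c, t(cons)+11=e.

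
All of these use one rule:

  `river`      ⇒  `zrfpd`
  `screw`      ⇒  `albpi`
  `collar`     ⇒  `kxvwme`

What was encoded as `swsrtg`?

knight

In river: r→z is +8, i→r is +9, v→f is +10, e→p is +11 — the shift increases by 1 each position. Letter i (0-indexed) is shifted by i+8, so successive shifts are 8, 9, 10, ….
Decoding swsrtg: s−8=k, w−9=n, s−10=i, r−11=g, t−12=h, g−13=t.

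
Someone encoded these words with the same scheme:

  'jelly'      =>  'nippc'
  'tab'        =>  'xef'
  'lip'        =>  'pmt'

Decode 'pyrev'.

Compare letters: j→n is +4, e→i is +4, l→p is +4 — a constant shift. It's a constant shift of +4 (ROT4).
Undoing it on pyrev: p−4=l, y−4=u, r−4=n, e−4=a, v−4=r.

lunar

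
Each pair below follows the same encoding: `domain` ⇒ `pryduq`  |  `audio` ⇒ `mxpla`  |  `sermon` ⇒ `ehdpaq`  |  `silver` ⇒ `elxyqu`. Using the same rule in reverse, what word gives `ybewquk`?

It's a Vigenère-style cipher with numeric key [12,3]: position i shifts by key[i mod 2].
Reversing it on ybewquk: y−12=m, b−3=y, e−12=s, w−3=t, q−12=e, u−3=r, k−12=y.

mystery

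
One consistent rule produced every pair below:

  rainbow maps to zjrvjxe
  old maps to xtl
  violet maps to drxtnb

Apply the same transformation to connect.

kxvvnkb

The shift depends on letter class: consonant r→z is +8, but vowel a→j is +9. Two shifts are in play — +9 for a/e/i/o/u, +8 for every other letter.
For connect: c(cons)+8=k, o(vowel)+9=x, n(cons)+8=v, n(cons)+8=v, e(vowel)+9=n, c(cons)+8=k, t(cons)+8=b.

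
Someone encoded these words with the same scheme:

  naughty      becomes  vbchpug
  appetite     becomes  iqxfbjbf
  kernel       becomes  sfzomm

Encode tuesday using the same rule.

Shifts by position in naughty: pos 0: n→v (+8), pos 1: a→b (+1), pos 2: u→c (+8), pos 3: g→h (+1) — repeating every 2. The shifts repeat in a cycle of length 2: positions 0,1,… shift by +8, +1, then the pattern repeats.
On tuesday: t+8=b, u+1=v, e+8=m, s+1=t, d+8=l, a+1=b, y+8=g.

bvmtlbg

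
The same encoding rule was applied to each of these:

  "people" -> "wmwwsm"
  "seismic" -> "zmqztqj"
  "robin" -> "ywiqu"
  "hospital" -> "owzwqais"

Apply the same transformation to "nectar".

Two shifts are in play — +8 for a/e/i/o/u, +7 for every other letter.
Applying it to nectar: n(cons)+7=u, e(vowel)+8=m, c(cons)+7=j, t(cons)+7=a, a(vowel)+8=i, r(cons)+7=y.

umjaiy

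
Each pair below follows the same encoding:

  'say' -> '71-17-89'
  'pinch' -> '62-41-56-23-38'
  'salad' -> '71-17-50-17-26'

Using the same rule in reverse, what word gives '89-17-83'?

s(#19)→71 and a(#1)→17: differences scale by 3, so n = 3·pos + 14. The formula is n = 3×(alphabet index, a=1) + 14.
Undoing it on 89-17-83: 89→(89−14)÷3=25=y, 17→(17−14)÷3=1=a, 83→(83−14)÷3=23=w.

yaw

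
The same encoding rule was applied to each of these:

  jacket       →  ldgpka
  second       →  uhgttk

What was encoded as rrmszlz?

In jacket: j→l is +2, a→d is +3, c→g is +4, k→p is +5 — the shift increases by 1 each position. Letter i (0-indexed) is shifted by i+2, so successive shifts are 2, 3, 4, ….
Decoding rrmszlz: r−2=p, r−3=o, m−4=i, s−5=n, z−6=t, l−7=e, z−8=r.

pointer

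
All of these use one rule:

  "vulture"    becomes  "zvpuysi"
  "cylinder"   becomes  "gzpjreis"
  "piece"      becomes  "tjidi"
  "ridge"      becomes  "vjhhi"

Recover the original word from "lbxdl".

hatch

It's a Vigenère-style cipher with numeric key [4,1]: position i shifts by key[i mod 2].
Reversing it on lbxdl: l−4=h, b−1=a, x−4=t, d−1=c, l−4=h.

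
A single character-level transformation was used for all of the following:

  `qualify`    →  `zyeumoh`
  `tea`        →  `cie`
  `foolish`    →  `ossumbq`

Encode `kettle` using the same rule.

ticcui

The shift depends on letter class: consonant q→z is +9, but vowel u→y is +4. The rule splits by letter class: vowels +4, consonants +9.
On kettle: k(cons)+9=t, e(vowel)+4=i, t(cons)+9=c, t(cons)+9=c, l(cons)+9=u, e(vowel)+4=i.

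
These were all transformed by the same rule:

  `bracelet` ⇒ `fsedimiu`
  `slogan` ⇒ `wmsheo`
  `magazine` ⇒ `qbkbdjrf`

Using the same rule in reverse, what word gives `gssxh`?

Shifts by position in bracelet: pos 0: b→f (+4), pos 1: r→s (+1), pos 2: a→e (+4), pos 3: c→d (+1) — repeating every 2. A repeating key of period 2 is used — shifts +4, +1 over and over.
Reversing it on gssxh: g−4=c, s−1=r, s−4=o, x−1=w, h−4=d.

crowd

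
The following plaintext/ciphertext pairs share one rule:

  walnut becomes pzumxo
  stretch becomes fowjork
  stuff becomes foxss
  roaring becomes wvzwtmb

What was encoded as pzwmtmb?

warning

w(22)→p(15) and a(0)→z(25) fit y≡9x+25 (mod 26); the inverse of 9 mod 26 is 3. Each letter's alphabet position (a=0..z=25) is mapped through 9·x+25 mod 26 — an affine cipher.
Undoing it on pzwmtmb: p(15)→3·(15−25)≡22=w; z(25)→3·(25−25)≡0=a; w(22)→3·(22−25)≡17=r; m(12)→3·(12−25)≡13=n; t(19)→3·(19−25)≡8=i; m(12)→3·(12−25)≡13=n; b(1)→3·(1−25)≡6=g (all mod 26).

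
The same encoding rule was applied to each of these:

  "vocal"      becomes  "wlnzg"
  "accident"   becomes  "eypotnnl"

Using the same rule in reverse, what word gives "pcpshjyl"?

anywhere

The output letters match the input read backwards, each shifted +11: vocal reversed is lacov. Two steps: reverse the string, then apply a Caesar shift of +11.
Decoding pcpshjyl: shift back: p−11=e, c−11=r, p−11=e, s−11=h, h−11=w, j−11=y, y−11=n, l−11=a → erehwyna; then reverse → anywhere.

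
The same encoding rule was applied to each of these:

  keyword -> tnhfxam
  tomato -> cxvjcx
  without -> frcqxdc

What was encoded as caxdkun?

trouble

It's a constant shift of +9 (ROT9).
Decoding caxdkun: c−9=t, a−9=r, x−9=o, d−9=u, k−9=b, u−9=l, n−9=e.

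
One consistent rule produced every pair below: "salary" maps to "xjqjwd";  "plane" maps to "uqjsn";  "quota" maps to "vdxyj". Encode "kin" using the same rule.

prs

The shift depends on letter class: consonant s→x is +5, but vowel a→j is +9. The rule splits by letter class: vowels +9, consonants +5.
Applying it to kin: k(cons)+5=p, i(vowel)+9=r, n(cons)+5=s.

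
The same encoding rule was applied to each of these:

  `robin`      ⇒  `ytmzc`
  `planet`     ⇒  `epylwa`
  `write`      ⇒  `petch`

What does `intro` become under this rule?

zceyt

The word is reversed, then every letter is shifted forward by 11.
For intro: reverse → ortni; then shift: o+11=z, r+11=c, t+11=e, n+11=y, i+11=t.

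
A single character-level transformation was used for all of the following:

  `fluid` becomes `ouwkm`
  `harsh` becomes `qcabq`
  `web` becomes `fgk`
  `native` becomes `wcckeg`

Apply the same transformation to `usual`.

The shift depends on letter class: consonant f→o is +9, but vowel u→w is +2. Two shifts are in play — +2 for a/e/i/o/u, +9 for every other letter.
For usual: u(vowel)+2=w, s(cons)+9=b, u(vowel)+2=w, a(vowel)+2=c, l(cons)+9=u.

wbwcu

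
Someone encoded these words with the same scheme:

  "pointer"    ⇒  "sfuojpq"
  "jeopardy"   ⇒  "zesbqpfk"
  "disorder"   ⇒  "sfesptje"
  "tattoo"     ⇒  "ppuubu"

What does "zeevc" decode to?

The output letters match the input read backwards, each shifted +1: pointer reversed is retniop. Two steps: reverse the string, then apply a Caesar shift of +1.
Undoing it on zeevc: shift back: z−1=y, e−1=d, e−1=d, v−1=u, c−1=b → yddub; then reverse → buddy.

buddy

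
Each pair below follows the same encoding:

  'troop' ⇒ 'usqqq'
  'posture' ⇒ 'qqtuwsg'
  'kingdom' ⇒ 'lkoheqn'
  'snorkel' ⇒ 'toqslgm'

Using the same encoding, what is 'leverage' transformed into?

mgwgschg

Vowels shift forward by 2 and consonants shift forward by 1.
Applying it to leverage: l(cons)+1=m, e(vowel)+2=g, v(cons)+1=w, e(vowel)+2=g, r(cons)+1=s, a(vowel)+2=c, g(cons)+1=h, e(vowel)+2=g.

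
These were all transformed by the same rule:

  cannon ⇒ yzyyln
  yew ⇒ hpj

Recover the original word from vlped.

Read the word backwards and shift each letter +11.
Undoing it on vlped: shift back: v−11=k, l−11=a, p−11=e, e−11=t, d−11=s → kaets; then reverse → steak.

steak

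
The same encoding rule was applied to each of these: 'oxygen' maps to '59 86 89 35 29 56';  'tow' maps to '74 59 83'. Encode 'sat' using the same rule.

With a=1..z=26, the number is 3·pos + 14.
For sat: s=19→71, a=1→17, t=20→74.

71 17 74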